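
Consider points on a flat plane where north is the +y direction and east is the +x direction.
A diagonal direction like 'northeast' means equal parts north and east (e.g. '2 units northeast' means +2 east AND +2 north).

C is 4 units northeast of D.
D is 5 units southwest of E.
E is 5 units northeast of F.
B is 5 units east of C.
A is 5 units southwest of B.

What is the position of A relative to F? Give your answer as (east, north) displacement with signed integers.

Answer: A is at (east=4, north=-1) relative to F.

Derivation:
Place F at the origin (east=0, north=0).
  E is 5 units northeast of F: delta (east=+5, north=+5); E at (east=5, north=5).
  D is 5 units southwest of E: delta (east=-5, north=-5); D at (east=0, north=0).
  C is 4 units northeast of D: delta (east=+4, north=+4); C at (east=4, north=4).
  B is 5 units east of C: delta (east=+5, north=+0); B at (east=9, north=4).
  A is 5 units southwest of B: delta (east=-5, north=-5); A at (east=4, north=-1).
Therefore A relative to F: (east=4, north=-1).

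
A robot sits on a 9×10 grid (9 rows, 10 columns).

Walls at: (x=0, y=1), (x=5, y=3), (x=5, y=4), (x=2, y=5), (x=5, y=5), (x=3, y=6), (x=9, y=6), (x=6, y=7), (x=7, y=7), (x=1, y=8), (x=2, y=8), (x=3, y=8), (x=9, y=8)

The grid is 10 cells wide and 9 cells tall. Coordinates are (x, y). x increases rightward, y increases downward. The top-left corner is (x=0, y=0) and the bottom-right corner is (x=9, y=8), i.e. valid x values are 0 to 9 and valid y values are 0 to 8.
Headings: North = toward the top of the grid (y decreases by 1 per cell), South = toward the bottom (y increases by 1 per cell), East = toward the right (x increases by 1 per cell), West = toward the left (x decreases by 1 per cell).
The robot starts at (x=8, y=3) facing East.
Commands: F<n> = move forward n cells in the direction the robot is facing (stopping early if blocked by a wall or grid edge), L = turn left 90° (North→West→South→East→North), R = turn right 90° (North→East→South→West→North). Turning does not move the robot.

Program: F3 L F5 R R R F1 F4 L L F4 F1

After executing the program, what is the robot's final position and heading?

Start: (x=8, y=3), facing East
  F3: move forward 1/3 (blocked), now at (x=9, y=3)
  L: turn left, now facing North
  F5: move forward 3/5 (blocked), now at (x=9, y=0)
  R: turn right, now facing East
  R: turn right, now facing South
  R: turn right, now facing West
  F1: move forward 1, now at (x=8, y=0)
  F4: move forward 4, now at (x=4, y=0)
  L: turn left, now facing South
  L: turn left, now facing East
  F4: move forward 4, now at (x=8, y=0)
  F1: move forward 1, now at (x=9, y=0)
Final: (x=9, y=0), facing East

Answer: Final position: (x=9, y=0), facing East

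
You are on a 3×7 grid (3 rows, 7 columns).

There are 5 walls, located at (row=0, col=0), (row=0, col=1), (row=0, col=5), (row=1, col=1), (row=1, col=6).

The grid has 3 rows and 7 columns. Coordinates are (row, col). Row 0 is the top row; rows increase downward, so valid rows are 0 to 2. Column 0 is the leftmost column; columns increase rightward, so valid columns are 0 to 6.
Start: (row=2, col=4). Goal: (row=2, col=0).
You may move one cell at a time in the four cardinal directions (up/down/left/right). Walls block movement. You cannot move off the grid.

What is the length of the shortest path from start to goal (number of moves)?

Answer: Shortest path length: 4

Derivation:
BFS from (row=2, col=4) until reaching (row=2, col=0):
  Distance 0: (row=2, col=4)
  Distance 1: (row=1, col=4), (row=2, col=3), (row=2, col=5)
  Distance 2: (row=0, col=4), (row=1, col=3), (row=1, col=5), (row=2, col=2), (row=2, col=6)
  Distance 3: (row=0, col=3), (row=1, col=2), (row=2, col=1)
  Distance 4: (row=0, col=2), (row=2, col=0)  <- goal reached here
One shortest path (4 moves): (row=2, col=4) -> (row=2, col=3) -> (row=2, col=2) -> (row=2, col=1) -> (row=2, col=0)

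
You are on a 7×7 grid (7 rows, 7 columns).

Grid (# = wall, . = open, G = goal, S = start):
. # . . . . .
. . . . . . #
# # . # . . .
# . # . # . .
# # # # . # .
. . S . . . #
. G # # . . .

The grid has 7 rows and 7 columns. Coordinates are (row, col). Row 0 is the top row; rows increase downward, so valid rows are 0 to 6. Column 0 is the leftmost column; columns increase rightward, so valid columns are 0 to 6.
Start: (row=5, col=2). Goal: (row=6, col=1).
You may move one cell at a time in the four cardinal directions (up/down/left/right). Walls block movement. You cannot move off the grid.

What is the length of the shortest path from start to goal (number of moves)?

Answer: Shortest path length: 2

Derivation:
BFS from (row=5, col=2) until reaching (row=6, col=1):
  Distance 0: (row=5, col=2)
  Distance 1: (row=5, col=1), (row=5, col=3)
  Distance 2: (row=5, col=0), (row=5, col=4), (row=6, col=1)  <- goal reached here
One shortest path (2 moves): (row=5, col=2) -> (row=5, col=1) -> (row=6, col=1)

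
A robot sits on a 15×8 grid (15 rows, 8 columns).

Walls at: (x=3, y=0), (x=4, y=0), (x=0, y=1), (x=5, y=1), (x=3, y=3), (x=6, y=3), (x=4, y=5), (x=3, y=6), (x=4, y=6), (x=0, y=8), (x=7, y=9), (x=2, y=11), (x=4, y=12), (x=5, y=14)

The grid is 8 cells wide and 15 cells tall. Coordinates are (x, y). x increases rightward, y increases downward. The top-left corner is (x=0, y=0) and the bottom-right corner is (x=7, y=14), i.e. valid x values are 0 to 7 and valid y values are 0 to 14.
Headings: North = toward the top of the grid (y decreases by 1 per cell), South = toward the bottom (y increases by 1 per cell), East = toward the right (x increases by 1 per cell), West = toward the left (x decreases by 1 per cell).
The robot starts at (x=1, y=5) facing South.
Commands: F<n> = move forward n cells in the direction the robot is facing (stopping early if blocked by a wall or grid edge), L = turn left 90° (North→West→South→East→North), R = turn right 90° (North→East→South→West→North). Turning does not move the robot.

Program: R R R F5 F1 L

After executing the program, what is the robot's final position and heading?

Answer: Final position: (x=3, y=5), facing North

Derivation:
Start: (x=1, y=5), facing South
  R: turn right, now facing West
  R: turn right, now facing North
  R: turn right, now facing East
  F5: move forward 2/5 (blocked), now at (x=3, y=5)
  F1: move forward 0/1 (blocked), now at (x=3, y=5)
  L: turn left, now facing North
Final: (x=3, y=5), facing North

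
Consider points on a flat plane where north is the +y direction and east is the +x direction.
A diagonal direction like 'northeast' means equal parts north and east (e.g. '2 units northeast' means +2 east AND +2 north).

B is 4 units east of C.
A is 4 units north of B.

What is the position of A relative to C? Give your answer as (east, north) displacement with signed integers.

Answer: A is at (east=4, north=4) relative to C.

Derivation:
Place C at the origin (east=0, north=0).
  B is 4 units east of C: delta (east=+4, north=+0); B at (east=4, north=0).
  A is 4 units north of B: delta (east=+0, north=+4); A at (east=4, north=4).
Therefore A relative to C: (east=4, north=4).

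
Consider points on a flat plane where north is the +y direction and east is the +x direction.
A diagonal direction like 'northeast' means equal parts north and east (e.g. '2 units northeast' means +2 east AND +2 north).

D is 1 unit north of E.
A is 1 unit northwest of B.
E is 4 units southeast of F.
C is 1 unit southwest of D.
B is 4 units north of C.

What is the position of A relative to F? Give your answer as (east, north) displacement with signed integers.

Place F at the origin (east=0, north=0).
  E is 4 units southeast of F: delta (east=+4, north=-4); E at (east=4, north=-4).
  D is 1 unit north of E: delta (east=+0, north=+1); D at (east=4, north=-3).
  C is 1 unit southwest of D: delta (east=-1, north=-1); C at (east=3, north=-4).
  B is 4 units north of C: delta (east=+0, north=+4); B at (east=3, north=0).
  A is 1 unit northwest of B: delta (east=-1, north=+1); A at (east=2, north=1).
Therefore A relative to F: (east=2, north=1).

Answer: A is at (east=2, north=1) relative to F.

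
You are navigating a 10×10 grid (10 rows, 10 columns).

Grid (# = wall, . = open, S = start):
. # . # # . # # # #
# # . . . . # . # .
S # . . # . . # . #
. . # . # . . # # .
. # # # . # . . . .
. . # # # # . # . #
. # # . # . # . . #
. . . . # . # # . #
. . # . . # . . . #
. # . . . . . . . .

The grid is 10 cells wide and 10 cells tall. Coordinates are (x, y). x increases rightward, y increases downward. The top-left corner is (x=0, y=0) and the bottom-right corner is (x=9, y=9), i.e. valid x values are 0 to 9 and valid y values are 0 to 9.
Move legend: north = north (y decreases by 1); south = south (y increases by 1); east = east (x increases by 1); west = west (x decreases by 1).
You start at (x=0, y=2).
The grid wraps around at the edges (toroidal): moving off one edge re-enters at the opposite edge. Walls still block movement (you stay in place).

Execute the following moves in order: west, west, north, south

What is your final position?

Start: (x=0, y=2)
  west (west): blocked, stay at (x=0, y=2)
  west (west): blocked, stay at (x=0, y=2)
  north (north): blocked, stay at (x=0, y=2)
  south (south): (x=0, y=2) -> (x=0, y=3)
Final: (x=0, y=3)

Answer: Final position: (x=0, y=3)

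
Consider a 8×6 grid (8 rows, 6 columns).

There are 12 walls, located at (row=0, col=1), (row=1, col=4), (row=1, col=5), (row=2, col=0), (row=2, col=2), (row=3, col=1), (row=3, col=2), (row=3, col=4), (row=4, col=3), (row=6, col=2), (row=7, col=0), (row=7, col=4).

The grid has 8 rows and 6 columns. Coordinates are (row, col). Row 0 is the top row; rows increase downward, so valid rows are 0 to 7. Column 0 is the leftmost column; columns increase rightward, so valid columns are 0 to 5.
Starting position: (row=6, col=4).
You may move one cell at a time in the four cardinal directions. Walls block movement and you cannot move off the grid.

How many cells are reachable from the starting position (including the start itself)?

BFS flood-fill from (row=6, col=4):
  Distance 0: (row=6, col=4)
  Distance 1: (row=5, col=4), (row=6, col=3), (row=6, col=5)
  Distance 2: (row=4, col=4), (row=5, col=3), (row=5, col=5), (row=7, col=3), (row=7, col=5)
  Distance 3: (row=4, col=5), (row=5, col=2), (row=7, col=2)
  Distance 4: (row=3, col=5), (row=4, col=2), (row=5, col=1), (row=7, col=1)
  Distance 5: (row=2, col=5), (row=4, col=1), (row=5, col=0), (row=6, col=1)
  Distance 6: (row=2, col=4), (row=4, col=0), (row=6, col=0)
  Distance 7: (row=2, col=3), (row=3, col=0)
  Distance 8: (row=1, col=3), (row=3, col=3)
  Distance 9: (row=0, col=3), (row=1, col=2)
  Distance 10: (row=0, col=2), (row=0, col=4), (row=1, col=1)
  Distance 11: (row=0, col=5), (row=1, col=0), (row=2, col=1)
  Distance 12: (row=0, col=0)
Total reachable: 36 (grid has 36 open cells total)

Answer: Reachable cells: 36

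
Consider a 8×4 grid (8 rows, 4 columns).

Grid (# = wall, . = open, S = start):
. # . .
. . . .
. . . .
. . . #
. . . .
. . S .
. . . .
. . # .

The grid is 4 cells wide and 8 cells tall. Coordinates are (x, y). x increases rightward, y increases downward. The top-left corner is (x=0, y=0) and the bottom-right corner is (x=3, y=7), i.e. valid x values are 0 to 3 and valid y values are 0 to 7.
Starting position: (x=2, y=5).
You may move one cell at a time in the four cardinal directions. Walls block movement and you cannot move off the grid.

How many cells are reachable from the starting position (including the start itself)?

BFS flood-fill from (x=2, y=5):
  Distance 0: (x=2, y=5)
  Distance 1: (x=2, y=4), (x=1, y=5), (x=3, y=5), (x=2, y=6)
  Distance 2: (x=2, y=3), (x=1, y=4), (x=3, y=4), (x=0, y=5), (x=1, y=6), (x=3, y=6)
  Distance 3: (x=2, y=2), (x=1, y=3), (x=0, y=4), (x=0, y=6), (x=1, y=7), (x=3, y=7)
  Distance 4: (x=2, y=1), (x=1, y=2), (x=3, y=2), (x=0, y=3), (x=0, y=7)
  Distance 5: (x=2, y=0), (x=1, y=1), (x=3, y=1), (x=0, y=2)
  Distance 6: (x=3, y=0), (x=0, y=1)
  Distance 7: (x=0, y=0)
Total reachable: 29 (grid has 29 open cells total)

Answer: Reachable cells: 29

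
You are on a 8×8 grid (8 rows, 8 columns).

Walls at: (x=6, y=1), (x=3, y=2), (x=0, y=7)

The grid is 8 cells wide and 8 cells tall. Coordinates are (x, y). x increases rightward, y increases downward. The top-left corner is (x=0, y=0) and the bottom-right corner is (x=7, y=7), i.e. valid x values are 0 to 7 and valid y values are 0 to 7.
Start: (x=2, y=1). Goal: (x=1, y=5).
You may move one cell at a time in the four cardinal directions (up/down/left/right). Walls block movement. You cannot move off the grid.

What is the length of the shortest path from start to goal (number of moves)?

Answer: Shortest path length: 5

Derivation:
BFS from (x=2, y=1) until reaching (x=1, y=5):
  Distance 0: (x=2, y=1)
  Distance 1: (x=2, y=0), (x=1, y=1), (x=3, y=1), (x=2, y=2)
  Distance 2: (x=1, y=0), (x=3, y=0), (x=0, y=1), (x=4, y=1), (x=1, y=2), (x=2, y=3)
  Distance 3: (x=0, y=0), (x=4, y=0), (x=5, y=1), (x=0, y=2), (x=4, y=2), (x=1, y=3), (x=3, y=3), (x=2, y=4)
  Distance 4: (x=5, y=0), (x=5, y=2), (x=0, y=3), (x=4, y=3), (x=1, y=4), (x=3, y=4), (x=2, y=5)
  Distance 5: (x=6, y=0), (x=6, y=2), (x=5, y=3), (x=0, y=4), (x=4, y=4), (x=1, y=5), (x=3, y=5), (x=2, y=6)  <- goal reached here
One shortest path (5 moves): (x=2, y=1) -> (x=1, y=1) -> (x=1, y=2) -> (x=1, y=3) -> (x=1, y=4) -> (x=1, y=5)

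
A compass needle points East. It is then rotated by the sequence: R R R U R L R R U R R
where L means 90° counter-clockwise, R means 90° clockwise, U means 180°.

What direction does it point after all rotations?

Answer: Final heading: North

Derivation:
Start: East
  R (right (90° clockwise)) -> South
  R (right (90° clockwise)) -> West
  R (right (90° clockwise)) -> North
  U (U-turn (180°)) -> South
  R (right (90° clockwise)) -> West
  L (left (90° counter-clockwise)) -> South
  R (right (90° clockwise)) -> West
  R (right (90° clockwise)) -> North
  U (U-turn (180°)) -> South
  R (right (90° clockwise)) -> West
  R (right (90° clockwise)) -> North
Final: North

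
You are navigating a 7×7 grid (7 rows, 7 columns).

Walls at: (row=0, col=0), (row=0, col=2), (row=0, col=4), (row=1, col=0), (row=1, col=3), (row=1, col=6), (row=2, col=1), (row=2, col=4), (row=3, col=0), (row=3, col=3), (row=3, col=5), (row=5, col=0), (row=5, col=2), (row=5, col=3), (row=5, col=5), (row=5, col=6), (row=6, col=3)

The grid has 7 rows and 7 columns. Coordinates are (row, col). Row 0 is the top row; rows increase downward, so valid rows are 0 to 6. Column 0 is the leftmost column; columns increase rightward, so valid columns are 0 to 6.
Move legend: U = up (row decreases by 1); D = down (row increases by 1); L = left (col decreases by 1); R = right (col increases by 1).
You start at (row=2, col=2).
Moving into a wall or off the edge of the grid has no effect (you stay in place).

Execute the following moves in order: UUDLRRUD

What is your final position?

Start: (row=2, col=2)
  U (up): (row=2, col=2) -> (row=1, col=2)
  U (up): blocked, stay at (row=1, col=2)
  D (down): (row=1, col=2) -> (row=2, col=2)
  L (left): blocked, stay at (row=2, col=2)
  R (right): (row=2, col=2) -> (row=2, col=3)
  R (right): blocked, stay at (row=2, col=3)
  U (up): blocked, stay at (row=2, col=3)
  D (down): blocked, stay at (row=2, col=3)
Final: (row=2, col=3)

Answer: Final position: (row=2, col=3)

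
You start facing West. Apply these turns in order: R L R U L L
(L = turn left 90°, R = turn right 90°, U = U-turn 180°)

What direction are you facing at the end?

Answer: Final heading: North

Derivation:
Start: West
  R (right (90° clockwise)) -> North
  L (left (90° counter-clockwise)) -> West
  R (right (90° clockwise)) -> North
  U (U-turn (180°)) -> South
  L (left (90° counter-clockwise)) -> East
  L (left (90° counter-clockwise)) -> North
Final: North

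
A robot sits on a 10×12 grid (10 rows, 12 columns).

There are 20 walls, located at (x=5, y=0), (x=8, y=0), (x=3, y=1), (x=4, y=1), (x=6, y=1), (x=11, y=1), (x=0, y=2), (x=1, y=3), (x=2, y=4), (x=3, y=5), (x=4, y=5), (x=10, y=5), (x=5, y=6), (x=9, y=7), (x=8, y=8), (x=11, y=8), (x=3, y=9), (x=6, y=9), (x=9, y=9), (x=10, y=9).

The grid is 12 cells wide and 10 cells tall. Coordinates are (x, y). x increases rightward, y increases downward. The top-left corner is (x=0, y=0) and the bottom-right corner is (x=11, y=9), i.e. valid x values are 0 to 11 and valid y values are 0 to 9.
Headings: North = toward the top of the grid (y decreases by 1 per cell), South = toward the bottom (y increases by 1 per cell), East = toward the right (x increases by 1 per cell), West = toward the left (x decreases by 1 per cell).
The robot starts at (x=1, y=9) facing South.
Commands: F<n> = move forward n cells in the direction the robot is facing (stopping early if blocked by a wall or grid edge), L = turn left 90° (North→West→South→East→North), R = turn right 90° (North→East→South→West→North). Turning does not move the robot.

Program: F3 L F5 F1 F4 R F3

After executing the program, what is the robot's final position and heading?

Answer: Final position: (x=2, y=9), facing South

Derivation:
Start: (x=1, y=9), facing South
  F3: move forward 0/3 (blocked), now at (x=1, y=9)
  L: turn left, now facing East
  F5: move forward 1/5 (blocked), now at (x=2, y=9)
  F1: move forward 0/1 (blocked), now at (x=2, y=9)
  F4: move forward 0/4 (blocked), now at (x=2, y=9)
  R: turn right, now facing South
  F3: move forward 0/3 (blocked), now at (x=2, y=9)
Final: (x=2, y=9), facing South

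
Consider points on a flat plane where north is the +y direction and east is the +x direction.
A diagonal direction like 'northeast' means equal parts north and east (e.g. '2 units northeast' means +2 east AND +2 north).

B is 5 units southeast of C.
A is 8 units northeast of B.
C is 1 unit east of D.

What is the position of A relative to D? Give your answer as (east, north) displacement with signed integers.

Place D at the origin (east=0, north=0).
  C is 1 unit east of D: delta (east=+1, north=+0); C at (east=1, north=0).
  B is 5 units southeast of C: delta (east=+5, north=-5); B at (east=6, north=-5).
  A is 8 units northeast of B: delta (east=+8, north=+8); A at (east=14, north=3).
Therefore A relative to D: (east=14, north=3).

Answer: A is at (east=14, north=3) relative to D.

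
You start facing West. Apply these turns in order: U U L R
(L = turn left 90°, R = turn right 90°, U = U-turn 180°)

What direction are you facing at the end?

Answer: Final heading: West

Derivation:
Start: West
  U (U-turn (180°)) -> East
  U (U-turn (180°)) -> West
  L (left (90° counter-clockwise)) -> South
  R (right (90° clockwise)) -> West
Final: West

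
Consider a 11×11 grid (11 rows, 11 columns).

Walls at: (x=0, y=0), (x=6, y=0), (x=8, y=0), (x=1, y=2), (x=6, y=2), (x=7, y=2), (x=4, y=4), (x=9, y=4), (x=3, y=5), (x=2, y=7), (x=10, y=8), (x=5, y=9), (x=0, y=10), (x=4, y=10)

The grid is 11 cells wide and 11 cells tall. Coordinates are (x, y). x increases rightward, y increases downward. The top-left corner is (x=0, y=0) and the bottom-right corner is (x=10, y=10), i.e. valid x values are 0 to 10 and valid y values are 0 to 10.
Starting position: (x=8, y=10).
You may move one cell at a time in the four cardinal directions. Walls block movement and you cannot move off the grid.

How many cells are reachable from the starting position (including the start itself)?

Answer: Reachable cells: 107

Derivation:
BFS flood-fill from (x=8, y=10):
  Distance 0: (x=8, y=10)
  Distance 1: (x=8, y=9), (x=7, y=10), (x=9, y=10)
  Distance 2: (x=8, y=8), (x=7, y=9), (x=9, y=9), (x=6, y=10), (x=10, y=10)
  Distance 3: (x=8, y=7), (x=7, y=8), (x=9, y=8), (x=6, y=9), (x=10, y=9), (x=5, y=10)
  Distance 4: (x=8, y=6), (x=7, y=7), (x=9, y=7), (x=6, y=8)
  Distance 5: (x=8, y=5), (x=7, y=6), (x=9, y=6), (x=6, y=7), (x=10, y=7), (x=5, y=8)
  Distance 6: (x=8, y=4), (x=7, y=5), (x=9, y=5), (x=6, y=6), (x=10, y=6), (x=5, y=7), (x=4, y=8)
  Distance 7: (x=8, y=3), (x=7, y=4), (x=6, y=5), (x=10, y=5), (x=5, y=6), (x=4, y=7), (x=3, y=8), (x=4, y=9)
  Distance 8: (x=8, y=2), (x=7, y=3), (x=9, y=3), (x=6, y=4), (x=10, y=4), (x=5, y=5), (x=4, y=6), (x=3, y=7), (x=2, y=8), (x=3, y=9)
  Distance 9: (x=8, y=1), (x=9, y=2), (x=6, y=3), (x=10, y=3), (x=5, y=4), (x=4, y=5), (x=3, y=6), (x=1, y=8), (x=2, y=9), (x=3, y=10)
  Distance 10: (x=7, y=1), (x=9, y=1), (x=10, y=2), (x=5, y=3), (x=2, y=6), (x=1, y=7), (x=0, y=8), (x=1, y=9), (x=2, y=10)
  Distance 11: (x=7, y=0), (x=9, y=0), (x=6, y=1), (x=10, y=1), (x=5, y=2), (x=4, y=3), (x=2, y=5), (x=1, y=6), (x=0, y=7), (x=0, y=9), (x=1, y=10)
  Distance 12: (x=10, y=0), (x=5, y=1), (x=4, y=2), (x=3, y=3), (x=2, y=4), (x=1, y=5), (x=0, y=6)
  Distance 13: (x=5, y=0), (x=4, y=1), (x=3, y=2), (x=2, y=3), (x=1, y=4), (x=3, y=4), (x=0, y=5)
  Distance 14: (x=4, y=0), (x=3, y=1), (x=2, y=2), (x=1, y=3), (x=0, y=4)
  Distance 15: (x=3, y=0), (x=2, y=1), (x=0, y=3)
  Distance 16: (x=2, y=0), (x=1, y=1), (x=0, y=2)
  Distance 17: (x=1, y=0), (x=0, y=1)
Total reachable: 107 (grid has 107 open cells total)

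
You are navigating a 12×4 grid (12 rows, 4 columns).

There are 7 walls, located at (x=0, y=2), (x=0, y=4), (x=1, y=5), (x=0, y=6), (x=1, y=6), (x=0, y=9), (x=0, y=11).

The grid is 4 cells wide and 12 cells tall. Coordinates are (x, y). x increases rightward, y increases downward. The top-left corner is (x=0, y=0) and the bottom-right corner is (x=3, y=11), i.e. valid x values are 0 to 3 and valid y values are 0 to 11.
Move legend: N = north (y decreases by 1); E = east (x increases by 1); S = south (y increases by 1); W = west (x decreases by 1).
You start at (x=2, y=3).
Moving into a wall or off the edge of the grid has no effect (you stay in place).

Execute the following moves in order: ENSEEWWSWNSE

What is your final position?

Start: (x=2, y=3)
  E (east): (x=2, y=3) -> (x=3, y=3)
  N (north): (x=3, y=3) -> (x=3, y=2)
  S (south): (x=3, y=2) -> (x=3, y=3)
  E (east): blocked, stay at (x=3, y=3)
  E (east): blocked, stay at (x=3, y=3)
  W (west): (x=3, y=3) -> (x=2, y=3)
  W (west): (x=2, y=3) -> (x=1, y=3)
  S (south): (x=1, y=3) -> (x=1, y=4)
  W (west): blocked, stay at (x=1, y=4)
  N (north): (x=1, y=4) -> (x=1, y=3)
  S (south): (x=1, y=3) -> (x=1, y=4)
  E (east): (x=1, y=4) -> (x=2, y=4)
Final: (x=2, y=4)

Answer: Final position: (x=2, y=4)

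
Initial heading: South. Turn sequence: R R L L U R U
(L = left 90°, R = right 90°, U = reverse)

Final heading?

Start: South
  R (right (90° clockwise)) -> West
  R (right (90° clockwise)) -> North
  L (left (90° counter-clockwise)) -> West
  L (left (90° counter-clockwise)) -> South
  U (U-turn (180°)) -> North
  R (right (90° clockwise)) -> East
  U (U-turn (180°)) -> West
Final: West

Answer: Final heading: West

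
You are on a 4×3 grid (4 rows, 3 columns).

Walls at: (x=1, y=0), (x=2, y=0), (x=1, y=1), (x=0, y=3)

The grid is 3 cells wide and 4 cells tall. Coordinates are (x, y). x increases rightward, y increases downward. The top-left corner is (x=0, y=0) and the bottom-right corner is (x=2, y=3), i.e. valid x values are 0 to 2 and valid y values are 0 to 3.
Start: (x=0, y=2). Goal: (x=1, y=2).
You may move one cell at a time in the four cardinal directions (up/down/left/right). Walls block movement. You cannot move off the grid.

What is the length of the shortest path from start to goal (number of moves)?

BFS from (x=0, y=2) until reaching (x=1, y=2):
  Distance 0: (x=0, y=2)
  Distance 1: (x=0, y=1), (x=1, y=2)  <- goal reached here
One shortest path (1 moves): (x=0, y=2) -> (x=1, y=2)

Answer: Shortest path length: 1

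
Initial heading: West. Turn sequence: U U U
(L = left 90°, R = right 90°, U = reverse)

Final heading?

Answer: Final heading: East

Derivation:
Start: West
  U (U-turn (180°)) -> East
  U (U-turn (180°)) -> West
  U (U-turn (180°)) -> East
Final: East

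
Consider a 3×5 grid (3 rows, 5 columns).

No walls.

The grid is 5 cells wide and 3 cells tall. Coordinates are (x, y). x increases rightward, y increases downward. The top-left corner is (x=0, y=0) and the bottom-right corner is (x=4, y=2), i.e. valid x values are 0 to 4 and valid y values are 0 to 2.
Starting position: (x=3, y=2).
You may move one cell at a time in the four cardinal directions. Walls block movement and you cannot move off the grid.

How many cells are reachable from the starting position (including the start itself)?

BFS flood-fill from (x=3, y=2):
  Distance 0: (x=3, y=2)
  Distance 1: (x=3, y=1), (x=2, y=2), (x=4, y=2)
  Distance 2: (x=3, y=0), (x=2, y=1), (x=4, y=1), (x=1, y=2)
  Distance 3: (x=2, y=0), (x=4, y=0), (x=1, y=1), (x=0, y=2)
  Distance 4: (x=1, y=0), (x=0, y=1)
  Distance 5: (x=0, y=0)
Total reachable: 15 (grid has 15 open cells total)

Answer: Reachable cells: 15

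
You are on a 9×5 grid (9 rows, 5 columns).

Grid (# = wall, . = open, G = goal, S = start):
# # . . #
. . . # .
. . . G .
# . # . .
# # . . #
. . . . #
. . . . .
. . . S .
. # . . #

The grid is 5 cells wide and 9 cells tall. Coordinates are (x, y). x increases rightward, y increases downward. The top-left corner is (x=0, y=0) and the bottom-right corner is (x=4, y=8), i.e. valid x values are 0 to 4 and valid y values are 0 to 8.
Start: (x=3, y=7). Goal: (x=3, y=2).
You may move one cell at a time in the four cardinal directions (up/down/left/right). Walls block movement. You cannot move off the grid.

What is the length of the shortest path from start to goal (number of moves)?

BFS from (x=3, y=7) until reaching (x=3, y=2):
  Distance 0: (x=3, y=7)
  Distance 1: (x=3, y=6), (x=2, y=7), (x=4, y=7), (x=3, y=8)
  Distance 2: (x=3, y=5), (x=2, y=6), (x=4, y=6), (x=1, y=7), (x=2, y=8)
  Distance 3: (x=3, y=4), (x=2, y=5), (x=1, y=6), (x=0, y=7)
  Distance 4: (x=3, y=3), (x=2, y=4), (x=1, y=5), (x=0, y=6), (x=0, y=8)
  Distance 5: (x=3, y=2), (x=4, y=3), (x=0, y=5)  <- goal reached here
One shortest path (5 moves): (x=3, y=7) -> (x=3, y=6) -> (x=3, y=5) -> (x=3, y=4) -> (x=3, y=3) -> (x=3, y=2)

Answer: Shortest path length: 5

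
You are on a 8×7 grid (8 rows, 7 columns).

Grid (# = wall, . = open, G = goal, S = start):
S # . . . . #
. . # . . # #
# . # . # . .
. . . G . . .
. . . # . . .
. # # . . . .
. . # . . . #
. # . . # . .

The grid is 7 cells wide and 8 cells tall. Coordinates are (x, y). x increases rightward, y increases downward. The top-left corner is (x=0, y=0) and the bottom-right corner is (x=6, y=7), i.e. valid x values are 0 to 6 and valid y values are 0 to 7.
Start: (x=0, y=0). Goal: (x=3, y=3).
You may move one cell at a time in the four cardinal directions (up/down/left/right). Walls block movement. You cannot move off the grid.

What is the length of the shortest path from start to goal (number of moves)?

BFS from (x=0, y=0) until reaching (x=3, y=3):
  Distance 0: (x=0, y=0)
  Distance 1: (x=0, y=1)
  Distance 2: (x=1, y=1)
  Distance 3: (x=1, y=2)
  Distance 4: (x=1, y=3)
  Distance 5: (x=0, y=3), (x=2, y=3), (x=1, y=4)
  Distance 6: (x=3, y=3), (x=0, y=4), (x=2, y=4)  <- goal reached here
One shortest path (6 moves): (x=0, y=0) -> (x=0, y=1) -> (x=1, y=1) -> (x=1, y=2) -> (x=1, y=3) -> (x=2, y=3) -> (x=3, y=3)

Answer: Shortest path length: 6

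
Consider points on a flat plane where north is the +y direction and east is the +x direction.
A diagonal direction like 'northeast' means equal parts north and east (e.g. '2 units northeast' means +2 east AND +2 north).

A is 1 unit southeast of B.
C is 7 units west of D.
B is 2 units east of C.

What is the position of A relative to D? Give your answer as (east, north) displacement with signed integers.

Answer: A is at (east=-4, north=-1) relative to D.

Derivation:
Place D at the origin (east=0, north=0).
  C is 7 units west of D: delta (east=-7, north=+0); C at (east=-7, north=0).
  B is 2 units east of C: delta (east=+2, north=+0); B at (east=-5, north=0).
  A is 1 unit southeast of B: delta (east=+1, north=-1); A at (east=-4, north=-1).
Therefore A relative to D: (east=-4, north=-1).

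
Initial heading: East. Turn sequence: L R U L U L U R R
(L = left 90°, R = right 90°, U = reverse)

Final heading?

Start: East
  L (left (90° counter-clockwise)) -> North
  R (right (90° clockwise)) -> East
  U (U-turn (180°)) -> West
  L (left (90° counter-clockwise)) -> South
  U (U-turn (180°)) -> North
  L (left (90° counter-clockwise)) -> West
  U (U-turn (180°)) -> East
  R (right (90° clockwise)) -> South
  R (right (90° clockwise)) -> West
Final: West

Answer: Final heading: West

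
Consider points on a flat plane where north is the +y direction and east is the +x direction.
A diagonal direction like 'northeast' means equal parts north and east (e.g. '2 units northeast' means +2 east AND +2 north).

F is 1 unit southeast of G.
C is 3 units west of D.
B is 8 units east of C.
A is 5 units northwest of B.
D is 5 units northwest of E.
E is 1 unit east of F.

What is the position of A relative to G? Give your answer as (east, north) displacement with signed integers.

Answer: A is at (east=-3, north=9) relative to G.

Derivation:
Place G at the origin (east=0, north=0).
  F is 1 unit southeast of G: delta (east=+1, north=-1); F at (east=1, north=-1).
  E is 1 unit east of F: delta (east=+1, north=+0); E at (east=2, north=-1).
  D is 5 units northwest of E: delta (east=-5, north=+5); D at (east=-3, north=4).
  C is 3 units west of D: delta (east=-3, north=+0); C at (east=-6, north=4).
  B is 8 units east of C: delta (east=+8, north=+0); B at (east=2, north=4).
  A is 5 units northwest of B: delta (east=-5, north=+5); A at (east=-3, north=9).
Therefore A relative to G: (east=-3, north=9).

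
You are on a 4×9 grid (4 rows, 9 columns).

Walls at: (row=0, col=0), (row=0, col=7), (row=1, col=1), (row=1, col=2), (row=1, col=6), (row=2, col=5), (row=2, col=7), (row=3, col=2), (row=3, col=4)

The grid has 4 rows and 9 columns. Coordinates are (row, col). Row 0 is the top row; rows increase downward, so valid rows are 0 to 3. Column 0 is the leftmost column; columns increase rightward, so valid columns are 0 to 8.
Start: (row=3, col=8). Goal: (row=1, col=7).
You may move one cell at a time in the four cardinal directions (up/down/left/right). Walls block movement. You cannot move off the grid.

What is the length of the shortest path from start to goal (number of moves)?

Answer: Shortest path length: 3

Derivation:
BFS from (row=3, col=8) until reaching (row=1, col=7):
  Distance 0: (row=3, col=8)
  Distance 1: (row=2, col=8), (row=3, col=7)
  Distance 2: (row=1, col=8), (row=3, col=6)
  Distance 3: (row=0, col=8), (row=1, col=7), (row=2, col=6), (row=3, col=5)  <- goal reached here
One shortest path (3 moves): (row=3, col=8) -> (row=2, col=8) -> (row=1, col=8) -> (row=1, col=7)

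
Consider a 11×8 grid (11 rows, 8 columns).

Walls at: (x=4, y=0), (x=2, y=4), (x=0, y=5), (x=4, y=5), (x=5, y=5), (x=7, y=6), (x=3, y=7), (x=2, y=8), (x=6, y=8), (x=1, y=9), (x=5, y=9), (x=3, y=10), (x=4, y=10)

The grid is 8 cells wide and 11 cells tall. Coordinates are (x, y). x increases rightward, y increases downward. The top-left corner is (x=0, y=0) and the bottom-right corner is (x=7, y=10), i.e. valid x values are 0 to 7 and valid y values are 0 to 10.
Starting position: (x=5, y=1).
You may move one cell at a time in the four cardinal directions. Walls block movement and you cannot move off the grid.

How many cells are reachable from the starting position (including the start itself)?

Answer: Reachable cells: 75

Derivation:
BFS flood-fill from (x=5, y=1):
  Distance 0: (x=5, y=1)
  Distance 1: (x=5, y=0), (x=4, y=1), (x=6, y=1), (x=5, y=2)
  Distance 2: (x=6, y=0), (x=3, y=1), (x=7, y=1), (x=4, y=2), (x=6, y=2), (x=5, y=3)
  Distance 3: (x=3, y=0), (x=7, y=0), (x=2, y=1), (x=3, y=2), (x=7, y=2), (x=4, y=3), (x=6, y=3), (x=5, y=4)
  Distance 4: (x=2, y=0), (x=1, y=1), (x=2, y=2), (x=3, y=3), (x=7, y=3), (x=4, y=4), (x=6, y=4)
  Distance 5: (x=1, y=0), (x=0, y=1), (x=1, y=2), (x=2, y=3), (x=3, y=4), (x=7, y=4), (x=6, y=5)
  Distance 6: (x=0, y=0), (x=0, y=2), (x=1, y=3), (x=3, y=5), (x=7, y=5), (x=6, y=6)
  Distance 7: (x=0, y=3), (x=1, y=4), (x=2, y=5), (x=3, y=6), (x=5, y=6), (x=6, y=7)
  Distance 8: (x=0, y=4), (x=1, y=5), (x=2, y=6), (x=4, y=6), (x=5, y=7), (x=7, y=7)
  Distance 9: (x=1, y=6), (x=2, y=7), (x=4, y=7), (x=5, y=8), (x=7, y=8)
  Distance 10: (x=0, y=6), (x=1, y=7), (x=4, y=8), (x=7, y=9)
  Distance 11: (x=0, y=7), (x=1, y=8), (x=3, y=8), (x=4, y=9), (x=6, y=9), (x=7, y=10)
  Distance 12: (x=0, y=8), (x=3, y=9), (x=6, y=10)
  Distance 13: (x=0, y=9), (x=2, y=9), (x=5, y=10)
  Distance 14: (x=0, y=10), (x=2, y=10)
  Distance 15: (x=1, y=10)
Total reachable: 75 (grid has 75 open cells total)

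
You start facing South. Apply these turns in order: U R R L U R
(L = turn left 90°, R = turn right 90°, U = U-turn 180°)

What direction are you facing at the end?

Answer: Final heading: North

Derivation:
Start: South
  U (U-turn (180°)) -> North
  R (right (90° clockwise)) -> East
  R (right (90° clockwise)) -> South
  L (left (90° counter-clockwise)) -> East
  U (U-turn (180°)) -> West
  R (right (90° clockwise)) -> North
Final: North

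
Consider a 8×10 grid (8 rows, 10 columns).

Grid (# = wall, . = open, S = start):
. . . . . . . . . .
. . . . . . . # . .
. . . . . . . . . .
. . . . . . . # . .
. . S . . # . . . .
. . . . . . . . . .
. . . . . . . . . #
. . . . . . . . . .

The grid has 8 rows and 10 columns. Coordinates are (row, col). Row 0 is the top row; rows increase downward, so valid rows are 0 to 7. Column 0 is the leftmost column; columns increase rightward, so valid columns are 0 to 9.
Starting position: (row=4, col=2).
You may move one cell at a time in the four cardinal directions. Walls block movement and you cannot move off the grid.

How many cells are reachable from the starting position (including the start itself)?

BFS flood-fill from (row=4, col=2):
  Distance 0: (row=4, col=2)
  Distance 1: (row=3, col=2), (row=4, col=1), (row=4, col=3), (row=5, col=2)
  Distance 2: (row=2, col=2), (row=3, col=1), (row=3, col=3), (row=4, col=0), (row=4, col=4), (row=5, col=1), (row=5, col=3), (row=6, col=2)
  Distance 3: (row=1, col=2), (row=2, col=1), (row=2, col=3), (row=3, col=0), (row=3, col=4), (row=5, col=0), (row=5, col=4), (row=6, col=1), (row=6, col=3), (row=7, col=2)
  Distance 4: (row=0, col=2), (row=1, col=1), (row=1, col=3), (row=2, col=0), (row=2, col=4), (row=3, col=5), (row=5, col=5), (row=6, col=0), (row=6, col=4), (row=7, col=1), (row=7, col=3)
  Distance 5: (row=0, col=1), (row=0, col=3), (row=1, col=0), (row=1, col=4), (row=2, col=5), (row=3, col=6), (row=5, col=6), (row=6, col=5), (row=7, col=0), (row=7, col=4)
  Distance 6: (row=0, col=0), (row=0, col=4), (row=1, col=5), (row=2, col=6), (row=4, col=6), (row=5, col=7), (row=6, col=6), (row=7, col=5)
  Distance 7: (row=0, col=5), (row=1, col=6), (row=2, col=7), (row=4, col=7), (row=5, col=8), (row=6, col=7), (row=7, col=6)
  Distance 8: (row=0, col=6), (row=2, col=8), (row=4, col=8), (row=5, col=9), (row=6, col=8), (row=7, col=7)
  Distance 9: (row=0, col=7), (row=1, col=8), (row=2, col=9), (row=3, col=8), (row=4, col=9), (row=7, col=8)
  Distance 10: (row=0, col=8), (row=1, col=9), (row=3, col=9), (row=7, col=9)
  Distance 11: (row=0, col=9)
Total reachable: 76 (grid has 76 open cells total)

Answer: Reachable cells: 76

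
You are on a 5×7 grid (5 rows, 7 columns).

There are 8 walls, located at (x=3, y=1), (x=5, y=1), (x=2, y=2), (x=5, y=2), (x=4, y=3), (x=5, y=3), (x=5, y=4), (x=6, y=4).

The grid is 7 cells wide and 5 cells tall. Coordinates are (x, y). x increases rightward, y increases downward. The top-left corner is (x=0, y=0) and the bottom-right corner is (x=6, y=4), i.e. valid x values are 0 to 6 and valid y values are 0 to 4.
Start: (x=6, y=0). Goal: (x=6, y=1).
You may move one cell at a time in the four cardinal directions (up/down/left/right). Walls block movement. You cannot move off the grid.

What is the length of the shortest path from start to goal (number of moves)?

Answer: Shortest path length: 1

Derivation:
BFS from (x=6, y=0) until reaching (x=6, y=1):
  Distance 0: (x=6, y=0)
  Distance 1: (x=5, y=0), (x=6, y=1)  <- goal reached here
One shortest path (1 moves): (x=6, y=0) -> (x=6, y=1)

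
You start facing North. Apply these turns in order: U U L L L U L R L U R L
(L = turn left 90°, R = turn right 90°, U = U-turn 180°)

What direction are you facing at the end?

Start: North
  U (U-turn (180°)) -> South
  U (U-turn (180°)) -> North
  L (left (90° counter-clockwise)) -> West
  L (left (90° counter-clockwise)) -> South
  L (left (90° counter-clockwise)) -> East
  U (U-turn (180°)) -> West
  L (left (90° counter-clockwise)) -> South
  R (right (90° clockwise)) -> West
  L (left (90° counter-clockwise)) -> South
  U (U-turn (180°)) -> North
  R (right (90° clockwise)) -> East
  L (left (90° counter-clockwise)) -> North
Final: North

Answer: Final heading: North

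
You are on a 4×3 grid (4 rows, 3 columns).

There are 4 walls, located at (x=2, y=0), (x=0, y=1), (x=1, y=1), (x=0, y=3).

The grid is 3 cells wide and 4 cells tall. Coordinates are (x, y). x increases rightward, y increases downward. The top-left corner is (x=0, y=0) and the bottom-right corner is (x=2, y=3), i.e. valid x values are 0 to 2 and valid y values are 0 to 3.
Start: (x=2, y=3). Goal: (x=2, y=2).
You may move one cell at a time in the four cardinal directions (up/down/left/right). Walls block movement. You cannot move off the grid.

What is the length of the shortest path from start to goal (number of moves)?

Answer: Shortest path length: 1

Derivation:
BFS from (x=2, y=3) until reaching (x=2, y=2):
  Distance 0: (x=2, y=3)
  Distance 1: (x=2, y=2), (x=1, y=3)  <- goal reached here
One shortest path (1 moves): (x=2, y=3) -> (x=2, y=2)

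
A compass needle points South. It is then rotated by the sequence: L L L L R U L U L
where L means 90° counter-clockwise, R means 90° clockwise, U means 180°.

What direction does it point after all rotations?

Answer: Final heading: East

Derivation:
Start: South
  L (left (90° counter-clockwise)) -> East
  L (left (90° counter-clockwise)) -> North
  L (left (90° counter-clockwise)) -> West
  L (left (90° counter-clockwise)) -> South
  R (right (90° clockwise)) -> West
  U (U-turn (180°)) -> East
  L (left (90° counter-clockwise)) -> North
  U (U-turn (180°)) -> South
  L (left (90° counter-clockwise)) -> East
Final: East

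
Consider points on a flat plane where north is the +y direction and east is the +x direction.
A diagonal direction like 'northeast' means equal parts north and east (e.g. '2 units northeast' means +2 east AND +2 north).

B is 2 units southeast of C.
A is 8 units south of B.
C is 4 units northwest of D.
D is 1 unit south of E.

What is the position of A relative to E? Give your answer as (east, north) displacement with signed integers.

Answer: A is at (east=-2, north=-7) relative to E.

Derivation:
Place E at the origin (east=0, north=0).
  D is 1 unit south of E: delta (east=+0, north=-1); D at (east=0, north=-1).
  C is 4 units northwest of D: delta (east=-4, north=+4); C at (east=-4, north=3).
  B is 2 units southeast of C: delta (east=+2, north=-2); B at (east=-2, north=1).
  A is 8 units south of B: delta (east=+0, north=-8); A at (east=-2, north=-7).
Therefore A relative to E: (east=-2, north=-7).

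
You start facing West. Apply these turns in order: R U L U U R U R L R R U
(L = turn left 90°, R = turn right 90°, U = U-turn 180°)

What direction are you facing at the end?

Start: West
  R (right (90° clockwise)) -> North
  U (U-turn (180°)) -> South
  L (left (90° counter-clockwise)) -> East
  U (U-turn (180°)) -> West
  U (U-turn (180°)) -> East
  R (right (90° clockwise)) -> South
  U (U-turn (180°)) -> North
  R (right (90° clockwise)) -> East
  L (left (90° counter-clockwise)) -> North
  R (right (90° clockwise)) -> East
  R (right (90° clockwise)) -> South
  U (U-turn (180°)) -> North
Final: North

Answer: Final heading: North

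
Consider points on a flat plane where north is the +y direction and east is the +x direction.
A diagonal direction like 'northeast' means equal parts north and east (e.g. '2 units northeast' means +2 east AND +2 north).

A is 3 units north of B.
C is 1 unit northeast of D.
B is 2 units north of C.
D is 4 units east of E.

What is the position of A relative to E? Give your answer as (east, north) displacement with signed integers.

Place E at the origin (east=0, north=0).
  D is 4 units east of E: delta (east=+4, north=+0); D at (east=4, north=0).
  C is 1 unit northeast of D: delta (east=+1, north=+1); C at (east=5, north=1).
  B is 2 units north of C: delta (east=+0, north=+2); B at (east=5, north=3).
  A is 3 units north of B: delta (east=+0, north=+3); A at (east=5, north=6).
Therefore A relative to E: (east=5, north=6).

Answer: A is at (east=5, north=6) relative to E.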